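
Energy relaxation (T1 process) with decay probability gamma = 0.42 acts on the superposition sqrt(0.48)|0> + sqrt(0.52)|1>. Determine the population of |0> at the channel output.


For amplitude damping with parameter gamma on state sqrt(a)|0> + sqrt(b)|1>:
alpha^2 = 0.48, beta^2 = 0.52
P(|0>) = alpha^2 + gamma * beta^2
= 0.48 + 0.42 * 0.52
= 0.48 + 0.2184
= 0.6984

0.6984


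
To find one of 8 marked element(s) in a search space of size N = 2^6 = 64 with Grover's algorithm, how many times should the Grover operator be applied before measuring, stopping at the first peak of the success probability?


After j Grover iterations the success probability is P(j) = sin^2((2j+1)*theta), where sin(theta) = sqrt(k/N).
N = 2^6 = 64, k = 8
sin(theta) = sqrt(k/N) = 0.3535533906
theta = arcsin(sqrt(k/N)) = 0.3613671239 rad
P(j) reaches its first maximum when (2j+1)*theta is as close as possible to pi/2, i.e. j = round(pi/(4*theta) - 1/2).
pi/(4*theta) - 1/2 = 1.6734
(For comparison, the common estimate pi/4 * sqrt(N/k) = 2.2214; the exact maximiser is used here.)
Optimal iterations = 2

2


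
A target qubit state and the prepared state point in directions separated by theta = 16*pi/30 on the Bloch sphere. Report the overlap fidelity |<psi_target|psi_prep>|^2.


For states separated by angle theta on Bloch sphere:
F = cos^2(theta/2)
theta = 16*pi/30 = 1.6755
theta/2 = 0.8378
cos(theta/2) = 0.6691
F = 0.4477

0.4477


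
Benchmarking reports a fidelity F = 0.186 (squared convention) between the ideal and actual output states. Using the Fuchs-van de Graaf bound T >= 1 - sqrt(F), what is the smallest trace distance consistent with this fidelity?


Fuchs-van de Graaf (squared-fidelity convention): 1 - sqrt(F) <= T <= sqrt(1 - F).
Lower bound: T >= 1 - sqrt(F)
sqrt(F) = sqrt(0.186) = 0.4313
T >= 1 - 0.4313
T >= 0.5687

0.5687


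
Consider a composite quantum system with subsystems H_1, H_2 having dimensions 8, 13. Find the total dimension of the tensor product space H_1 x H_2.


dim(H_1 x H_2) = 8 * 13
= 104

104


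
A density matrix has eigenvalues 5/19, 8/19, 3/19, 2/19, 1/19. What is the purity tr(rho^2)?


tr(rho^2) = sum of eigenvalues squared
= (5/19)^2 + (8/19)^2 + (3/19)^2 + (2/19)^2 + (1/19)^2
= (25 + 64 + 9 + 4 + 1) / 361
= 103/361
= 0.2853

0.2853


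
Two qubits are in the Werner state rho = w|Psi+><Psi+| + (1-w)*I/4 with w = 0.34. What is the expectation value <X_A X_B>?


|Psi+> = (|01> + |10>)/sqrt(2)
For the pure Bell state, <X_A X_B> = +1 (Bell-state Pauli correlator).
The maximally-mixed part I/4 has tr(I/4 * P tensor P) = 0 for any traceless Pauli P.
So <X_A X_B>_rho = w * (+1) + (1 - w) * 0
= 0.34 * (+1)
= 0.3400

0.3400


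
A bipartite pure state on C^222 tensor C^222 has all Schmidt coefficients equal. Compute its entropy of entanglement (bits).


For a maximally entangled state in d x d:
S = log2(d) = log2(222)
= 7.7944

7.7944


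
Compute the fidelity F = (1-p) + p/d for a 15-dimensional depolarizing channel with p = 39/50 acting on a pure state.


F = (1-p) + p/d
= (1 - 0.7800) + 0.7800/15
= 0.2200 + 0.0520
= 0.2720

0.2720


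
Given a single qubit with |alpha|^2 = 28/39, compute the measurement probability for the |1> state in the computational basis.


|alpha|^2 = 28/39 = 0.7179
|beta|^2 = 1 - 28/39 = 11/39 = 0.2821
P(|1>) = |beta|^2 = 0.2821

0.2821


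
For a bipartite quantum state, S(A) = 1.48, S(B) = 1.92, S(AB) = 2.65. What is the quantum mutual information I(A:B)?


I(A:B) = S(A) + S(B) - S(AB)
= 1.48 + 1.92 - 2.65
= 0.7500

0.7500


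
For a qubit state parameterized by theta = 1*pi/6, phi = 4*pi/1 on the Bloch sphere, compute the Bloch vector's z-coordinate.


theta = 0.5236, phi = 12.5664
r_z = cos(theta) = 0.8660

0.8660


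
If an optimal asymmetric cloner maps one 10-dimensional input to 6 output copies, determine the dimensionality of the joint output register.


Output space = H^(tensor 6) where dim(H) = 10
dim = 10^6
= 100 (after 2 factors)
= 1000 (after 3 factors)
= 10000 (after 4 factors)
= 100000 (after 5 factors)
= 1000000 (after 6 factors)
= 1000000

1000000


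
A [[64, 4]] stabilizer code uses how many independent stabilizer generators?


For an [[n,k]] stabilizer code:
Number of stabilizer generators = n - k
= 64 - 4
= 60

60


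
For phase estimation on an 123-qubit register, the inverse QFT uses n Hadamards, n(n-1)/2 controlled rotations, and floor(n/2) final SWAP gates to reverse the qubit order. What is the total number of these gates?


Hadamard gates: 123
Controlled rotations: n*(n-1)/2 = 123*122/2 = 7503
SWAP gates: floor(n/2) = floor(123/2) = 61
Total = 123 + 7503 + 61
= 7687

7687


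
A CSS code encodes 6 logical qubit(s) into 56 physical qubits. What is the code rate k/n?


Code rate R = k/n
= 6/56
= 0.1071

0.1071


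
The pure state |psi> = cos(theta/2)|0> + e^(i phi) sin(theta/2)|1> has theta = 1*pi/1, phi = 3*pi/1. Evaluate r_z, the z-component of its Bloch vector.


theta = 3.1416, phi = 9.4248
r_z = cos(theta) = -1.0000

-1.0000


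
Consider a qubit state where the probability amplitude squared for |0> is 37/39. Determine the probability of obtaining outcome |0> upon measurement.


|alpha|^2 = 37/39 = 0.9487
|beta|^2 = 1 - 37/39 = 2/39 = 0.0513
P(|0>) = |alpha|^2 = 0.9487

0.9487


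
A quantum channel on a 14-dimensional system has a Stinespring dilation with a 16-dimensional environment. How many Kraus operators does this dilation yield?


Tracing out the environment in an orthonormal basis {|i>_E} gives Kraus operators K_i = <i|_E U |0>_E.
Number of Kraus operators = dim(H_env) = d_env
= 16

16


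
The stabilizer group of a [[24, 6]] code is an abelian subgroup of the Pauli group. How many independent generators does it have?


For an [[n,k]] stabilizer code:
Number of stabilizer generators = n - k
= 24 - 6
= 18

18


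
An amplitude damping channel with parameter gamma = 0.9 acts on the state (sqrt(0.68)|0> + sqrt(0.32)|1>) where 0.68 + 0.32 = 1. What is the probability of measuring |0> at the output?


For amplitude damping with parameter gamma on state sqrt(a)|0> + sqrt(b)|1>:
alpha^2 = 0.68, beta^2 = 0.32
P(|0>) = alpha^2 + gamma * beta^2
= 0.68 + 0.9 * 0.32
= 0.68 + 0.2880
= 0.9680

0.9680


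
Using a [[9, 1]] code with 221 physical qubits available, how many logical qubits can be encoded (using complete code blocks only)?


Each code block uses 9 physical qubits for 1 logical qubit(s).
Number of complete blocks = floor(221 / 9) = 24
Logical qubits = 24 * 1
= 24

24


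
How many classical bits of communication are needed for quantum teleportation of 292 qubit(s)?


Quantum teleportation requires 2 classical bits per qubit teleported.
292 qubit(s) -> 2 * 292 = 584 classical bits

584


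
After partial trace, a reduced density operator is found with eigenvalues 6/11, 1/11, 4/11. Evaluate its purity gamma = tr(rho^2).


tr(rho^2) = sum of eigenvalues squared
= (6/11)^2 + (1/11)^2 + (4/11)^2
= (36 + 1 + 16) / 121
= 53/121
= 0.4380

0.4380


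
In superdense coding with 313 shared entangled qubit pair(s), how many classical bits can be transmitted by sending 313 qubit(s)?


Superdense coding allows 2 classical bits per shared entangled pair.
313 pair(s) -> 2 * 313 = 626 classical bits

626


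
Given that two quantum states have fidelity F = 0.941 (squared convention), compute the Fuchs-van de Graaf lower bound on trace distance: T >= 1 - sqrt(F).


Fuchs-van de Graaf (squared-fidelity convention): 1 - sqrt(F) <= T <= sqrt(1 - F).
Lower bound: T >= 1 - sqrt(F)
sqrt(F) = sqrt(0.941) = 0.9701
T >= 1 - 0.9701
T >= 0.0299

0.0299


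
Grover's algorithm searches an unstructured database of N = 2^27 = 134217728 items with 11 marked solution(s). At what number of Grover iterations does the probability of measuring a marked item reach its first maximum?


After j Grover iterations the success probability is P(j) = sin^2((2j+1)*theta), where sin(theta) = sqrt(k/N).
N = 2^27 = 134217728, k = 11
sin(theta) = sqrt(k/N) = 0.0002862802588
theta = arcsin(sqrt(k/N)) = 0.0002862802627 rad
P(j) reaches its first maximum when (2j+1)*theta is as close as possible to pi/2, i.e. j = round(pi/(4*theta) - 1/2).
pi/(4*theta) - 1/2 = 2742.9590
(For comparison, the common estimate pi/4 * sqrt(N/k) = 2743.4590; the exact maximiser is used here.)
Optimal iterations = 2743

2743


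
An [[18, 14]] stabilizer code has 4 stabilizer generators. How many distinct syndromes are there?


Each stabilizer generator gives a binary (+1 or -1) measurement outcome.
With 4 independent generators:
Total syndromes = 2^4
= 16

16


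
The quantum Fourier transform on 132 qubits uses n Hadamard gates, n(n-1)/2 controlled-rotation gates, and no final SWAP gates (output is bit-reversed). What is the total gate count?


Hadamard gates: 132
Controlled rotations: n*(n-1)/2 = 132*131/2 = 8646
SWAP gates: 0 (omitted)
Total = 132 + 8646
= 8778

8778


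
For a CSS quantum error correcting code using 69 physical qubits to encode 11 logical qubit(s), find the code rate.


Code rate R = k/n
= 11/69
= 0.1594

0.1594


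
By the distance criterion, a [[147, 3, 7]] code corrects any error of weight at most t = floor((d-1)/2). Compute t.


Code parameters: [[147, 3, 7]], distance d = 7.
Number of correctable errors = floor((d-1)/2)
= floor((7 - 1)/2)
= floor(6/2)
= 3

3


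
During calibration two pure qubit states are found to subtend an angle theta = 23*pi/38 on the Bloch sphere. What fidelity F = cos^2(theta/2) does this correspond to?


For states separated by angle theta on Bloch sphere:
F = cos^2(theta/2)
theta = 23*pi/38 = 1.9015
theta/2 = 0.9507
cos(theta/2) = 0.5811
F = 0.3377

0.3377


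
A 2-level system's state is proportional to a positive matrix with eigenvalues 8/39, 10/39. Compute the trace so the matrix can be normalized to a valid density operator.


tr(M) = sum of eigenvalues
= 8/39 + 10/39
= 18/39
= 0.4615

0.4615


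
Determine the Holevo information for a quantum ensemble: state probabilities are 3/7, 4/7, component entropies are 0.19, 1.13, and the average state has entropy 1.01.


chi = S(rho) - sum_i p_i * S(rho_i)
Weighted entropy = 3/7 * 0.19 + 4/7 * 1.13
= 0.7271
chi = 1.01 - 0.7271
= 0.2829

0.2829


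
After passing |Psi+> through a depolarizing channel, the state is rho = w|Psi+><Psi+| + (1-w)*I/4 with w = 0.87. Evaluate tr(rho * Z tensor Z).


|Psi+> = (|01> + |10>)/sqrt(2)
For the pure Bell state, <Z_A Z_B> = -1 (Bell-state Pauli correlator).
The maximally-mixed part I/4 has tr(I/4 * P tensor P) = 0 for any traceless Pauli P.
So <Z_A Z_B>_rho = w * (-1) + (1 - w) * 0
= 0.87 * (-1)
= -0.8700

-0.8700


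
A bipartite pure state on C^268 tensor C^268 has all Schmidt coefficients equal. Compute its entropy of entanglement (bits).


For a maximally entangled state in d x d:
S = log2(d) = log2(268)
= 8.0661

8.0661


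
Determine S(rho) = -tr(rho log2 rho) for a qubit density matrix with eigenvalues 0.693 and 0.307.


S = -p*log2(p) - (1-p)*log2(1-p)
p = 0.6930, 1-p = 0.3070
= -0.6930 * log2(0.6930) - 0.3070 * log2(0.3070)
= -(-0.3666) - (-0.5230)
= 0.8897

0.8897


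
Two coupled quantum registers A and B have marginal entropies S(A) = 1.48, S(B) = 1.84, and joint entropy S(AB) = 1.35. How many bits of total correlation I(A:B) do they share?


I(A:B) = S(A) + S(B) - S(AB)
= 1.48 + 1.84 - 1.35
= 1.9700

1.9700


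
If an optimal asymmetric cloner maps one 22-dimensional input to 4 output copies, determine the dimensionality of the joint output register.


Output space = H^(tensor 4) where dim(H) = 22
dim = 22^4
= 484 (after 2 factors)
= 10648 (after 3 factors)
= 234256 (after 4 factors)
= 234256

234256


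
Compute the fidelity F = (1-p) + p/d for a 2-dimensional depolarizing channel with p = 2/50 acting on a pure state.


F = (1-p) + p/d
= (1 - 0.0400) + 0.0400/2
= 0.9600 + 0.0200
= 0.9800

0.9800


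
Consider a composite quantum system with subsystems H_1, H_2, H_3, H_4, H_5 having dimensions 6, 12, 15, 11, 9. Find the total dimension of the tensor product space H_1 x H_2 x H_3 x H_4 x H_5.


dim(H_1 x H_2 x H_3 x H_4 x H_5) = 6 * 12 * 15 * 11 * 9
= 72 * 15 * 11 * 9
= 1080 * 11 * 9
= 11880 * 9
= 106920

106920


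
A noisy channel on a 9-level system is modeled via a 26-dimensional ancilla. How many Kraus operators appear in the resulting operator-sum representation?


Tracing out the environment in an orthonormal basis {|i>_E} gives Kraus operators K_i = <i|_E U |0>_E.
Number of Kraus operators = dim(H_env) = d_env
= 26

26


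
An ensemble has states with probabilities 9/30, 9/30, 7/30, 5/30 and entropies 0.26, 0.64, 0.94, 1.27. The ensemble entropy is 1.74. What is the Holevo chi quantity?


chi = S(rho) - sum_i p_i * S(rho_i)
Weighted entropy = 9/30 * 0.26 + 9/30 * 0.64 + 7/30 * 0.94 + 5/30 * 1.27
= 0.7010
chi = 1.74 - 0.7010
= 1.0390

1.0390


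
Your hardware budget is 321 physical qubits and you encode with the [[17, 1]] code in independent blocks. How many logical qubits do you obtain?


Each code block uses 17 physical qubits for 1 logical qubit(s).
Number of complete blocks = floor(321 / 17) = 18
Logical qubits = 18 * 1
= 18

18


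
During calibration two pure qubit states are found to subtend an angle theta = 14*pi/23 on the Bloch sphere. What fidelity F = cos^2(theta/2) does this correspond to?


For states separated by angle theta on Bloch sphere:
F = cos^2(theta/2)
theta = 14*pi/23 = 1.9123
theta/2 = 0.9561
cos(theta/2) = 0.5767
F = 0.3326

0.3326


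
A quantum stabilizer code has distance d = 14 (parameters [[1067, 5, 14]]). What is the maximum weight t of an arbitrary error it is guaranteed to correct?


Code parameters: [[1067, 5, 14]], distance d = 14.
Number of correctable errors = floor((d-1)/2)
= floor((14 - 1)/2)
= floor(13/2)
= 6

6


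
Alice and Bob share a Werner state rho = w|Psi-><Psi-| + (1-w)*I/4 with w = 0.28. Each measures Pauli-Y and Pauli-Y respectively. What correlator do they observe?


|Psi-> = (|01> - |10>)/sqrt(2)
For the pure Bell state, <Y_A Y_B> = -1 (Bell-state Pauli correlator).
The maximally-mixed part I/4 has tr(I/4 * P tensor P) = 0 for any traceless Pauli P.
So <Y_A Y_B>_rho = w * (-1) + (1 - w) * 0
= 0.28 * (-1)
= -0.2800

-0.2800


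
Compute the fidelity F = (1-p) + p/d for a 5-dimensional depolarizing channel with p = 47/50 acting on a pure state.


F = (1-p) + p/d
= (1 - 0.9400) + 0.9400/5
= 0.0600 + 0.1880
= 0.2480

0.2480


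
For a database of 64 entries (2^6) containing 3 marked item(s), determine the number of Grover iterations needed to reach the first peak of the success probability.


After j Grover iterations the success probability is P(j) = sin^2((2j+1)*theta), where sin(theta) = sqrt(k/N).
N = 2^6 = 64, k = 3
sin(theta) = sqrt(k/N) = 0.2165063509
theta = arcsin(sqrt(k/N)) = 0.2182345144 rad
P(j) reaches its first maximum when (2j+1)*theta is as close as possible to pi/2, i.e. j = round(pi/(4*theta) - 1/2).
pi/(4*theta) - 1/2 = 3.0989
(For comparison, the common estimate pi/4 * sqrt(N/k) = 3.6276; the exact maximiser is used here.)
Optimal iterations = 3

3


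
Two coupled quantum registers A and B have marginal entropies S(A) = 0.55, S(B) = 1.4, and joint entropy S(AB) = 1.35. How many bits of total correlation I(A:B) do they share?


I(A:B) = S(A) + S(B) - S(AB)
= 0.55 + 1.4 - 1.35
= 0.6000

0.6000


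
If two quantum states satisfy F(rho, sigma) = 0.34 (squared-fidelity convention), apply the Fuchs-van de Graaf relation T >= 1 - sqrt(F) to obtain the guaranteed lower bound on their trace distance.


Fuchs-van de Graaf (squared-fidelity convention): 1 - sqrt(F) <= T <= sqrt(1 - F).
Lower bound: T >= 1 - sqrt(F)
sqrt(F) = sqrt(0.34) = 0.5831
T >= 1 - 0.5831
T >= 0.4169

0.4169


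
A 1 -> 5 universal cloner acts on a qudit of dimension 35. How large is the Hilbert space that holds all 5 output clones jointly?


Output space = H^(tensor 5) where dim(H) = 35
dim = 35^5
= 1225 (after 2 factors)
= 42875 (after 3 factors)
= 1500625 (after 4 factors)
= 52521875 (after 5 factors)
= 52521875

52521875


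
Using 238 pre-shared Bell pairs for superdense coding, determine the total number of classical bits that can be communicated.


Superdense coding allows 2 classical bits per shared entangled pair.
238 pair(s) -> 2 * 238 = 476 classical bits

476


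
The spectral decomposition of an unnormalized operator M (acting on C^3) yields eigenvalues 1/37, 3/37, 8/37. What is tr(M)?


tr(M) = sum of eigenvalues
= 1/37 + 3/37 + 8/37
= 12/37
= 0.3243

0.3243


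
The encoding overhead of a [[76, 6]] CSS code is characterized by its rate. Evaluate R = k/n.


Code rate R = k/n
= 6/76
= 0.0789

0.0789


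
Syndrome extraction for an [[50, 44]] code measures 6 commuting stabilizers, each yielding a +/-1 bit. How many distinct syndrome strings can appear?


Each stabilizer generator gives a binary (+1 or -1) measurement outcome.
With 6 independent generators:
Total syndromes = 2^6
= 64

64


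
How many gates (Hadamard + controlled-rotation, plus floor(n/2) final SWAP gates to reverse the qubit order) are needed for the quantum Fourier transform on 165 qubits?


Hadamard gates: 165
Controlled rotations: n*(n-1)/2 = 165*164/2 = 13530
SWAP gates: floor(n/2) = floor(165/2) = 82
Total = 165 + 13530 + 82
= 13777

13777


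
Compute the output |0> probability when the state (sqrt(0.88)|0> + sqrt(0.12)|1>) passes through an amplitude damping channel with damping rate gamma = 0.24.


For amplitude damping with parameter gamma on state sqrt(a)|0> + sqrt(b)|1>:
alpha^2 = 0.88, beta^2 = 0.12
P(|0>) = alpha^2 + gamma * beta^2
= 0.88 + 0.24 * 0.12
= 0.88 + 0.0288
= 0.9088

0.9088


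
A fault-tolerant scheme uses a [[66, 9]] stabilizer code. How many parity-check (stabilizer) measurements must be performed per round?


For an [[n,k]] stabilizer code:
Number of stabilizer generators = n - k
= 66 - 9
= 57

57


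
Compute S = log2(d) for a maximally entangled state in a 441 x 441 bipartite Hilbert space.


For a maximally entangled state in d x d:
S = log2(d) = log2(441)
= 8.7846

8.7846


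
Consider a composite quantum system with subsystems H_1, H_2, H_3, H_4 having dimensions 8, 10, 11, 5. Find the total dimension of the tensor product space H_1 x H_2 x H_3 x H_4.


dim(H_1 x H_2 x H_3 x H_4) = 8 * 10 * 11 * 5
= 80 * 11 * 5
= 880 * 5
= 4400

4400


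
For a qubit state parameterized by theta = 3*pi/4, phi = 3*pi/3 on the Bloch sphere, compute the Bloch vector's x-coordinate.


theta = 2.3562, phi = 3.1416
r_x = sin(theta)*cos(phi) = 0.7071 * -1.0000
r_x = -0.7071

-0.7071


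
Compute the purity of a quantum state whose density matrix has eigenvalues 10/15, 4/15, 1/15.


tr(rho^2) = sum of eigenvalues squared
= (10/15)^2 + (4/15)^2 + (1/15)^2
= (100 + 16 + 1) / 225
= 117/225
= 0.5200

0.5200


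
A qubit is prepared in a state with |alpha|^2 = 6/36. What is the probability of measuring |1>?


|alpha|^2 = 6/36 = 0.1667
|beta|^2 = 1 - 6/36 = 30/36 = 0.8333
P(|1>) = |beta|^2 = 0.8333

0.8333


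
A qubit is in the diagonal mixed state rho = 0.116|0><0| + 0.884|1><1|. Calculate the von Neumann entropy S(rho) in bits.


S = -p*log2(p) - (1-p)*log2(1-p)
p = 0.1160, 1-p = 0.8840
= -0.1160 * log2(0.1160) - 0.8840 * log2(0.8840)
= -(-0.3605) - (-0.1572)
= 0.5178

0.5178


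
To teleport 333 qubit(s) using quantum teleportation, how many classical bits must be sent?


Quantum teleportation requires 2 classical bits per qubit teleported.
333 qubit(s) -> 2 * 333 = 666 classical bits

666


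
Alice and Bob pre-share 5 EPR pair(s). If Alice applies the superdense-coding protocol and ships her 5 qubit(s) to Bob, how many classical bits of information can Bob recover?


Superdense coding allows 2 classical bits per shared entangled pair.
5 pair(s) -> 2 * 5 = 10 classical bits

10


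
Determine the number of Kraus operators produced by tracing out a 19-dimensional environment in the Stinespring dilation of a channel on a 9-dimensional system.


Tracing out the environment in an orthonormal basis {|i>_E} gives Kraus operators K_i = <i|_E U |0>_E.
Number of Kraus operators = dim(H_env) = d_env
= 19

19


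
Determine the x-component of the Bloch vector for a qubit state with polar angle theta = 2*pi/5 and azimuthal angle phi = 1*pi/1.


theta = 1.2566, phi = 3.1416
r_x = sin(theta)*cos(phi) = 0.9511 * -1.0000
r_x = -0.9511

-0.9511


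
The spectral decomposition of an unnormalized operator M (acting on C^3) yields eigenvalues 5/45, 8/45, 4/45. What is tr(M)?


tr(M) = sum of eigenvalues
= 5/45 + 8/45 + 4/45
= 17/45
= 0.3778

0.3778


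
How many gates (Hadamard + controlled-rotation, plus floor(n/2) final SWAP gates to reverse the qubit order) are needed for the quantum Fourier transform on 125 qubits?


Hadamard gates: 125
Controlled rotations: n*(n-1)/2 = 125*124/2 = 7750
SWAP gates: floor(n/2) = floor(125/2) = 62
Total = 125 + 7750 + 62
= 7937

7937


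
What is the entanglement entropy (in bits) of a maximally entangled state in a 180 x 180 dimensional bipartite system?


For a maximally entangled state in d x d:
S = log2(d) = log2(180)
= 7.4919

7.4919


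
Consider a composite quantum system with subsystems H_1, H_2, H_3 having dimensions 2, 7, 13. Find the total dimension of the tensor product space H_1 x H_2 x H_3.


dim(H_1 x H_2 x H_3) = 2 * 7 * 13
= 14 * 13
= 182

182


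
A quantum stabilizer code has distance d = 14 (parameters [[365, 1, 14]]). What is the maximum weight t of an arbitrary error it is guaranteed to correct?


Code parameters: [[365, 1, 14]], distance d = 14.
Number of correctable errors = floor((d-1)/2)
= floor((14 - 1)/2)
= floor(13/2)
= 6

6


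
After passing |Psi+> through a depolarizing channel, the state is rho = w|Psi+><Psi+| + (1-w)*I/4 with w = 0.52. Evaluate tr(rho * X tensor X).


|Psi+> = (|01> + |10>)/sqrt(2)
For the pure Bell state, <X_A X_B> = +1 (Bell-state Pauli correlator).
The maximally-mixed part I/4 has tr(I/4 * P tensor P) = 0 for any traceless Pauli P.
So <X_A X_B>_rho = w * (+1) + (1 - w) * 0
= 0.52 * (+1)
= 0.5200

0.5200


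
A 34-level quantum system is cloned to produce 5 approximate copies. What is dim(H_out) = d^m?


Output space = H^(tensor 5) where dim(H) = 34
dim = 34^5
= 1156 (after 2 factors)
= 39304 (after 3 factors)
= 1336336 (after 4 factors)
= 45435424 (after 5 factors)
= 45435424

45435424


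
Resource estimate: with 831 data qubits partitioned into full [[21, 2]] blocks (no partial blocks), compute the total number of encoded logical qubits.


Each code block uses 21 physical qubits for 2 logical qubit(s).
Number of complete blocks = floor(831 / 21) = 39
Logical qubits = 39 * 2
= 78

78


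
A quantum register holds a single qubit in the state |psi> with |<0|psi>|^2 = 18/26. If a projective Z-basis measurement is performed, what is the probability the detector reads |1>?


|alpha|^2 = 18/26 = 0.6923
|beta|^2 = 1 - 18/26 = 8/26 = 0.3077
P(|1>) = |beta|^2 = 0.3077

0.3077


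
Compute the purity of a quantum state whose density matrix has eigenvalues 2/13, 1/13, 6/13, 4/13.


tr(rho^2) = sum of eigenvalues squared
= (2/13)^2 + (1/13)^2 + (6/13)^2 + (4/13)^2
= (4 + 1 + 36 + 16) / 169
= 57/169
= 0.3373

0.3373


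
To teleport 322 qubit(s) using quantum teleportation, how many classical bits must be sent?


Quantum teleportation requires 2 classical bits per qubit teleported.
322 qubit(s) -> 2 * 322 = 644 classical bits

644


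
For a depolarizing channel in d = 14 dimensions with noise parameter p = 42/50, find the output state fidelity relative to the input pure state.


F = (1-p) + p/d
= (1 - 0.8400) + 0.8400/14
= 0.1600 + 0.0600
= 0.2200

0.2200


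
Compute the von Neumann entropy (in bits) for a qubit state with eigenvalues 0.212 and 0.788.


S = -p*log2(p) - (1-p)*log2(1-p)
p = 0.2120, 1-p = 0.7880
= -0.2120 * log2(0.2120) - 0.7880 * log2(0.7880)
= -(-0.4744) - (-0.2709)
= 0.7453

0.7453


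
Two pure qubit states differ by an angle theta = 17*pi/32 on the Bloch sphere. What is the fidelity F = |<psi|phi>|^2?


For states separated by angle theta on Bloch sphere:
F = cos^2(theta/2)
theta = 17*pi/32 = 1.6690
theta/2 = 0.8345
cos(theta/2) = 0.6716
F = 0.4510

0.4510


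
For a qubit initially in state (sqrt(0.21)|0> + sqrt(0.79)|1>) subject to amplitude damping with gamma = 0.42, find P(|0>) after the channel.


For amplitude damping with parameter gamma on state sqrt(a)|0> + sqrt(b)|1>:
alpha^2 = 0.21, beta^2 = 0.79
P(|0>) = alpha^2 + gamma * beta^2
= 0.21 + 0.42 * 0.79
= 0.21 + 0.3318
= 0.5418

0.5418


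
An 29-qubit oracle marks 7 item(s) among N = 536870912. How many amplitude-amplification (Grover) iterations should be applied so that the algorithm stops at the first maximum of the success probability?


After j Grover iterations the success probability is P(j) = sin^2((2j+1)*theta), where sin(theta) = sqrt(k/N).
N = 2^29 = 536870912, k = 7
sin(theta) = sqrt(k/N) = 0.0001141863216
theta = arcsin(sqrt(k/N)) = 0.0001141863219 rad
P(j) reaches its first maximum when (2j+1)*theta is as close as possible to pi/2, i.e. j = round(pi/(4*theta) - 1/2).
pi/(4*theta) - 1/2 = 6877.7158
(For comparison, the common estimate pi/4 * sqrt(N/k) = 6878.2158; the exact maximiser is used here.)
Optimal iterations = 6878

6878


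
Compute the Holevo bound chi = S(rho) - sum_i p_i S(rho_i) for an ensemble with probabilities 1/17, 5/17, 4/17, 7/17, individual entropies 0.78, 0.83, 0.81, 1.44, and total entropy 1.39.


chi = S(rho) - sum_i p_i * S(rho_i)
Weighted entropy = 1/17 * 0.78 + 5/17 * 0.83 + 4/17 * 0.81 + 7/17 * 1.44
= 1.0735
chi = 1.39 - 1.0735
= 0.3165

0.3165


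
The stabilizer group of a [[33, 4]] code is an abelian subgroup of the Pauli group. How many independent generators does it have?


For an [[n,k]] stabilizer code:
Number of stabilizer generators = n - k
= 33 - 4
= 29

29


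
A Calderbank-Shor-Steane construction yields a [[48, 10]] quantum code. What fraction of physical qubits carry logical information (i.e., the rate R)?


Code rate R = k/n
= 10/48
= 0.2083

0.2083


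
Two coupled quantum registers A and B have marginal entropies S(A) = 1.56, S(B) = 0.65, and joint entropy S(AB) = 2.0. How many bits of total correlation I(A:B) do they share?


I(A:B) = S(A) + S(B) - S(AB)
= 1.56 + 0.65 - 2.0
= 0.2100

0.2100


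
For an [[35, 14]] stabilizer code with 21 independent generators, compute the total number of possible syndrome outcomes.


Each stabilizer generator gives a binary (+1 or -1) measurement outcome.
With 21 independent generators:
Total syndromes = 2^21
= 2097152

2097152


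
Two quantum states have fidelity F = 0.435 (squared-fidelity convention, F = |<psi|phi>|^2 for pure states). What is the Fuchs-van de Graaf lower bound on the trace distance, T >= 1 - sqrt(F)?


Fuchs-van de Graaf (squared-fidelity convention): 1 - sqrt(F) <= T <= sqrt(1 - F).
Lower bound: T >= 1 - sqrt(F)
sqrt(F) = sqrt(0.435) = 0.6595
T >= 1 - 0.6595
T >= 0.3405

0.3405


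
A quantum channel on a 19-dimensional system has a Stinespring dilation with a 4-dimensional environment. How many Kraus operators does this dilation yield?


Tracing out the environment in an orthonormal basis {|i>_E} gives Kraus operators K_i = <i|_E U |0>_E.
Number of Kraus operators = dim(H_env) = d_env
= 4

4


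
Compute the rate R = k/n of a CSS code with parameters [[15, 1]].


Code rate R = k/n
= 1/15
= 0.0667

0.0667


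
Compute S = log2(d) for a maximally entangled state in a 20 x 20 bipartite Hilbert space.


For a maximally entangled state in d x d:
S = log2(d) = log2(20)
= 4.3219

4.3219


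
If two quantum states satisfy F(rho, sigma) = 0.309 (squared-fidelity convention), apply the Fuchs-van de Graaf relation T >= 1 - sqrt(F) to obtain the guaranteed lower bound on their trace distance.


Fuchs-van de Graaf (squared-fidelity convention): 1 - sqrt(F) <= T <= sqrt(1 - F).
Lower bound: T >= 1 - sqrt(F)
sqrt(F) = sqrt(0.309) = 0.5559
T >= 1 - 0.5559
T >= 0.4441

0.4441


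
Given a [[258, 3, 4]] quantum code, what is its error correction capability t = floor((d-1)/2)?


Code parameters: [[258, 3, 4]], distance d = 4.
Number of correctable errors = floor((d-1)/2)
= floor((4 - 1)/2)
= floor(3/2)
= 1

1


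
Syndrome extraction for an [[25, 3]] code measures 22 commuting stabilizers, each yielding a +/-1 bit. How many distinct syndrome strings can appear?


Each stabilizer generator gives a binary (+1 or -1) measurement outcome.
With 22 independent generators:
Total syndromes = 2^22
= 4194304

4194304


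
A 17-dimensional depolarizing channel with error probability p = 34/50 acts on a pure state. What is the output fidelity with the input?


F = (1-p) + p/d
= (1 - 0.6800) + 0.6800/17
= 0.3200 + 0.0400
= 0.3600

0.3600


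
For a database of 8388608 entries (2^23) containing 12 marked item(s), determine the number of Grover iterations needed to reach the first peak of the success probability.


After j Grover iterations the success probability is P(j) = sin^2((2j+1)*theta), where sin(theta) = sqrt(k/N).
N = 2^23 = 8388608, k = 12
sin(theta) = sqrt(k/N) = 0.001196039913
theta = arcsin(sqrt(k/N)) = 0.001196040199 rad
P(j) reaches its first maximum when (2j+1)*theta is as close as possible to pi/2, i.e. j = round(pi/(4*theta) - 1/2).
pi/(4*theta) - 1/2 = 656.1654
(For comparison, the common estimate pi/4 * sqrt(N/k) = 656.6655; the exact maximiser is used here.)
Optimal iterations = 656

656


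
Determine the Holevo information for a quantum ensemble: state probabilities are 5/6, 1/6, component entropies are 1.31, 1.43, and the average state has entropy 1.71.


chi = S(rho) - sum_i p_i * S(rho_i)
Weighted entropy = 5/6 * 1.31 + 1/6 * 1.43
= 1.3300
chi = 1.71 - 1.3300
= 0.3800

0.3800


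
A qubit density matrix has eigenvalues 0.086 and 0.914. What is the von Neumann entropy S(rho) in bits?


S = -p*log2(p) - (1-p)*log2(1-p)
p = 0.0860, 1-p = 0.9140
= -0.0860 * log2(0.0860) - 0.9140 * log2(0.9140)
= -(-0.3044) - (-0.1186)
= 0.4230

0.4230


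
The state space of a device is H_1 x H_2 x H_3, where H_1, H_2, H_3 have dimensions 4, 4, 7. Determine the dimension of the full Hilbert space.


dim(H_1 x H_2 x H_3) = 4 * 4 * 7
= 16 * 7
= 112

112


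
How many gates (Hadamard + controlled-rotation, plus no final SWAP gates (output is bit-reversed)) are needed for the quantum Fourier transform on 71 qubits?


Hadamard gates: 71
Controlled rotations: n*(n-1)/2 = 71*70/2 = 2485
SWAP gates: 0 (omitted)
Total = 71 + 2485
= 2556

2556


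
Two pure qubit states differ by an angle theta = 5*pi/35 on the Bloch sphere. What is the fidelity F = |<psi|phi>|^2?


For states separated by angle theta on Bloch sphere:
F = cos^2(theta/2)
theta = 5*pi/35 = 0.4488
theta/2 = 0.2244
cos(theta/2) = 0.9749
F = 0.9505

0.9505


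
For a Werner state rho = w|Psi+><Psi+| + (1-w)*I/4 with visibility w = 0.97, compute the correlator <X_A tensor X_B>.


|Psi+> = (|01> + |10>)/sqrt(2)
For the pure Bell state, <X_A X_B> = +1 (Bell-state Pauli correlator).
The maximally-mixed part I/4 has tr(I/4 * P tensor P) = 0 for any traceless Pauli P.
So <X_A X_B>_rho = w * (+1) + (1 - w) * 0
= 0.97 * (+1)
= 0.9700

0.9700


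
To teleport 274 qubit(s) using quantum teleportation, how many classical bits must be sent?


Quantum teleportation requires 2 classical bits per qubit teleported.
274 qubit(s) -> 2 * 274 = 548 classical bits

548


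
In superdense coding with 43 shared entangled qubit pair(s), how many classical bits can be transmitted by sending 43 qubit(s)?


Superdense coding allows 2 classical bits per shared entangled pair.
43 pair(s) -> 2 * 43 = 86 classical bits

86


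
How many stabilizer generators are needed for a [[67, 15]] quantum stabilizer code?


For an [[n,k]] stabilizer code:
Number of stabilizer generators = n - k
= 67 - 15
= 52

52


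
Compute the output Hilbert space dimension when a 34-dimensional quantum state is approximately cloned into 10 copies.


Output space = H^(tensor 10) where dim(H) = 34
dim = 34^10
= 1156 (after 2 factors)
= 39304 (after 3 factors)
= 1336336 (after 4 factors)
= 45435424 (after 5 factors)
= 1544804416 (after 6 factors)
= 52523350144 (after 7 factors)
= 1785793904896 (after 8 factors)
= 60716992766464 (after 9 factors)
= 2064377754059776 (after 10 factors)
= 2064377754059776

2064377754059776


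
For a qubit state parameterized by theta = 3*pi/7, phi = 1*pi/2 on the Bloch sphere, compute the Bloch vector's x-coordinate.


theta = 1.3464, phi = 1.5708
r_x = sin(theta)*cos(phi) = 0.9749 * 0.0000
r_x = 0.0000

0.0000


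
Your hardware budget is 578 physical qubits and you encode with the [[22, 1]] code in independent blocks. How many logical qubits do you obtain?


Each code block uses 22 physical qubits for 1 logical qubit(s).
Number of complete blocks = floor(578 / 22) = 26
Logical qubits = 26 * 1
= 26

26


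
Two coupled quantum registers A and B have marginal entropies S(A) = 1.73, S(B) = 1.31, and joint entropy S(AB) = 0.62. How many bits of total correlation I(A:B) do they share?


I(A:B) = S(A) + S(B) - S(AB)
= 1.73 + 1.31 - 0.62
= 2.4200

2.4200


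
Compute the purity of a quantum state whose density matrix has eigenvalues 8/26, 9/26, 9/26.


tr(rho^2) = sum of eigenvalues squared
= (8/26)^2 + (9/26)^2 + (9/26)^2
= (64 + 81 + 81) / 676
= 226/676
= 0.3343

0.3343


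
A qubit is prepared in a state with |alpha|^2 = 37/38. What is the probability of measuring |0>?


|alpha|^2 = 37/38 = 0.9737
|beta|^2 = 1 - 37/38 = 1/38 = 0.0263
P(|0>) = |alpha|^2 = 0.9737

0.9737


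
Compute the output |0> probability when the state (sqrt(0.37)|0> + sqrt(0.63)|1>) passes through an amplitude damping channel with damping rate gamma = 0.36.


For amplitude damping with parameter gamma on state sqrt(a)|0> + sqrt(b)|1>:
alpha^2 = 0.37, beta^2 = 0.63
P(|0>) = alpha^2 + gamma * beta^2
= 0.37 + 0.36 * 0.63
= 0.37 + 0.2268
= 0.5968

0.5968


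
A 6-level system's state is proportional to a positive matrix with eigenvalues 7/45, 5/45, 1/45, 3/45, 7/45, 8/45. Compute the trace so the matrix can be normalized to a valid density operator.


tr(M) = sum of eigenvalues
= 7/45 + 5/45 + 1/45 + 3/45 + 7/45 + 8/45
= 31/45
= 0.6889

0.6889


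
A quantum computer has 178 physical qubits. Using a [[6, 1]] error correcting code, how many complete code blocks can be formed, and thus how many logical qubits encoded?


Each code block uses 6 physical qubits for 1 logical qubit(s).
Number of complete blocks = floor(178 / 6) = 29
Logical qubits = 29 * 1
= 29

29


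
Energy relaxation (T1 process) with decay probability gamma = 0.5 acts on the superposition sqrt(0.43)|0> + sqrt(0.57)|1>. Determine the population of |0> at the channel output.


For amplitude damping with parameter gamma on state sqrt(a)|0> + sqrt(b)|1>:
alpha^2 = 0.43, beta^2 = 0.57
P(|0>) = alpha^2 + gamma * beta^2
= 0.43 + 0.5 * 0.57
= 0.43 + 0.2850
= 0.7150

0.7150


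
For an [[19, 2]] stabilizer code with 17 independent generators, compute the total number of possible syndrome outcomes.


Each stabilizer generator gives a binary (+1 or -1) measurement outcome.
With 17 independent generators:
Total syndromes = 2^17
= 131072

131072


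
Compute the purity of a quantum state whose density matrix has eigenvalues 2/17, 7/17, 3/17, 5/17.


tr(rho^2) = sum of eigenvalues squared
= (2/17)^2 + (7/17)^2 + (3/17)^2 + (5/17)^2
= (4 + 49 + 9 + 25) / 289
= 87/289
= 0.3010

0.3010


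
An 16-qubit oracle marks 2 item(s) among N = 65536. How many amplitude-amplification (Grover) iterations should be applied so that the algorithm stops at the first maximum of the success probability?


After j Grover iterations the success probability is P(j) = sin^2((2j+1)*theta), where sin(theta) = sqrt(k/N).
N = 2^16 = 65536, k = 2
sin(theta) = sqrt(k/N) = 0.005524271728
theta = arcsin(sqrt(k/N)) = 0.005524299826 rad
P(j) reaches its first maximum when (2j+1)*theta is as close as possible to pi/2, i.e. j = round(pi/(4*theta) - 1/2).
pi/(4*theta) - 1/2 = 141.6715
(For comparison, the common estimate pi/4 * sqrt(N/k) = 142.1723; the exact maximiser is used here.)
Optimal iterations = 142

142


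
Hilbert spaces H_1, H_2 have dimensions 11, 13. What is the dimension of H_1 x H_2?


dim(H_1 x H_2) = 11 * 13
= 143

143


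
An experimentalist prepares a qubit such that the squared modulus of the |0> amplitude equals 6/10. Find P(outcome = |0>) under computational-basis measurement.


|alpha|^2 = 6/10 = 0.6000
|beta|^2 = 1 - 6/10 = 4/10 = 0.4000
P(|0>) = |alpha|^2 = 0.6000

0.6000


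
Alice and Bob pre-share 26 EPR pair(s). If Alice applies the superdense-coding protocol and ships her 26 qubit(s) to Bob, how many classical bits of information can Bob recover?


Superdense coding allows 2 classical bits per shared entangled pair.
26 pair(s) -> 2 * 26 = 52 classical bits

52


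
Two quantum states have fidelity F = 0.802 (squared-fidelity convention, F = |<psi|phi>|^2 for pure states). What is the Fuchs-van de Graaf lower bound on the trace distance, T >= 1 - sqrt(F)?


Fuchs-van de Graaf (squared-fidelity convention): 1 - sqrt(F) <= T <= sqrt(1 - F).
Lower bound: T >= 1 - sqrt(F)
sqrt(F) = sqrt(0.802) = 0.8955
T >= 1 - 0.8955
T >= 0.1045

0.1045


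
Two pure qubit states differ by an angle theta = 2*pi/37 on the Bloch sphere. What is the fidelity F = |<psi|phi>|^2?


For states separated by angle theta on Bloch sphere:
F = cos^2(theta/2)
theta = 2*pi/37 = 0.1698
theta/2 = 0.0849
cos(theta/2) = 0.9964
F = 0.9928

0.9928


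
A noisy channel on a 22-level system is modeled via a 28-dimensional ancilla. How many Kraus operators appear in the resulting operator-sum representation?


Tracing out the environment in an orthonormal basis {|i>_E} gives Kraus operators K_i = <i|_E U |0>_E.
Number of Kraus operators = dim(H_env) = d_env
= 28

28


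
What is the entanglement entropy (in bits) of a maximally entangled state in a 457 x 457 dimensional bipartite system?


For a maximally entangled state in d x d:
S = log2(d) = log2(457)
= 8.8361

8.8361


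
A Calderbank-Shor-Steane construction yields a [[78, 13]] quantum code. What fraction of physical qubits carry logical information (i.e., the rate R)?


Code rate R = k/n
= 13/78
= 0.1667

0.1667


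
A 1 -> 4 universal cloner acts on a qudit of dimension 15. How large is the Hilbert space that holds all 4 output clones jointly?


Output space = H^(tensor 4) where dim(H) = 15
dim = 15^4
= 225 (after 2 factors)
= 3375 (after 3 factors)
= 50625 (after 4 factors)
= 50625

50625


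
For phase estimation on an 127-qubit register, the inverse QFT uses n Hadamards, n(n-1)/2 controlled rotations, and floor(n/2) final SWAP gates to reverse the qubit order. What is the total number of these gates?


Hadamard gates: 127
Controlled rotations: n*(n-1)/2 = 127*126/2 = 8001
SWAP gates: floor(n/2) = floor(127/2) = 63
Total = 127 + 8001 + 63
= 8191

8191


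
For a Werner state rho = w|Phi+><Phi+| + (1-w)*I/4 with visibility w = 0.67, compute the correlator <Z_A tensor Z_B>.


|Phi+> = (|00> + |11>)/sqrt(2)
For the pure Bell state, <Z_A Z_B> = +1 (Bell-state Pauli correlator).
The maximally-mixed part I/4 has tr(I/4 * P tensor P) = 0 for any traceless Pauli P.
So <Z_A Z_B>_rho = w * (+1) + (1 - w) * 0
= 0.67 * (+1)
= 0.6700

0.6700


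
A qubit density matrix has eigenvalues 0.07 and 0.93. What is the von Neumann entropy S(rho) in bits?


S = -p*log2(p) - (1-p)*log2(1-p)
p = 0.0700, 1-p = 0.9300
= -0.0700 * log2(0.0700) - 0.9300 * log2(0.9300)
= -(-0.2686) - (-0.0974)
= 0.3659

0.3659


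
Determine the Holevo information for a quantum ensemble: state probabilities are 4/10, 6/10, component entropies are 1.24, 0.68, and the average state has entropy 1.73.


chi = S(rho) - sum_i p_i * S(rho_i)
Weighted entropy = 4/10 * 1.24 + 6/10 * 0.68
= 0.9040
chi = 1.73 - 0.9040
= 0.8260

0.8260
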